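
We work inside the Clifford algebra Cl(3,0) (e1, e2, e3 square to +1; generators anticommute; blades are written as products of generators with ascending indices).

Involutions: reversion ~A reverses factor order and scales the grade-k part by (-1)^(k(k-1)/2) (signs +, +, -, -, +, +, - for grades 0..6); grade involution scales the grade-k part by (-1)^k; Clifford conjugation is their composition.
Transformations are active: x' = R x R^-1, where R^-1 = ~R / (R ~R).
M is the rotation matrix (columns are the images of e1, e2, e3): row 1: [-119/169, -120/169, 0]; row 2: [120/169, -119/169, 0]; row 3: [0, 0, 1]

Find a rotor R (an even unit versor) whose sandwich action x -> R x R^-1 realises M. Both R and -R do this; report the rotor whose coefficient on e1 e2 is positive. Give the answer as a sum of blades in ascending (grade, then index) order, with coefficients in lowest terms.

Method: write R = a + b12*e1 e2 + b13*e1 e3 + b23*e2 e3 with a^2 + b12^2 + b13^2 + b23^2 = 1 (so R^-1 = ~R). Expanding the columns R e_j ~R gives tr M = 4a^2 - 1 and, from the antisymmetric part, M21 - M12 = -4a*b12, M13 - M31 = 4a*b13, M32 - M23 = -4a*b23.
Here tr M = -69/169, so a^2 = (1 + tr M)/4 = 25/169 and a = ±5/13. Taking a = 5/13: M21 - M12 = 240/169, M13 - M31 = 0, M32 - M23 = 0, giving b12 = -12/13, b13 = 0, b23 = 0, i.e. R = 5/13 - 12/13*e1 e2.
Its e1 e2 coefficient is negative, so report the other preimage -R.
Answer: -5/13 + 12/13*e1 e2. Uniqueness: Spin(3) -> SO(3) maps R and -R to the same rotation of trace -69/169; fixing the sign of the e1 e2 coefficient removes the ambiguity.


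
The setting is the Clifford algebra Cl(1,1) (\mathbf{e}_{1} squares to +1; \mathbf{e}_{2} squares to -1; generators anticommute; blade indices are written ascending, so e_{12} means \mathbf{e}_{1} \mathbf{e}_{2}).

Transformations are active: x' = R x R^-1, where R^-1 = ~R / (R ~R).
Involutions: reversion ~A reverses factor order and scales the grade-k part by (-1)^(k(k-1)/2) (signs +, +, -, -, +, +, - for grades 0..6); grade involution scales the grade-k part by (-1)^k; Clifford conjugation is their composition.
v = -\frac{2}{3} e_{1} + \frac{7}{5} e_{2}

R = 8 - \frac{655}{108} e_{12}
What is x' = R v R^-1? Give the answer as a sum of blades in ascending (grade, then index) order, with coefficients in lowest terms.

~R = 8 + \frac{655}{108} e_{12}, and R ~R = \frac{317471}{11664}, so R^-1 = ~R / (\frac{317471}{11664}).
R v = \frac{341}{108} e_{1} + \frac{5797}{810} e_{2}
Answer: \frac{7046}{2793} e_{1} + \frac{13067}{4655} e_{2}


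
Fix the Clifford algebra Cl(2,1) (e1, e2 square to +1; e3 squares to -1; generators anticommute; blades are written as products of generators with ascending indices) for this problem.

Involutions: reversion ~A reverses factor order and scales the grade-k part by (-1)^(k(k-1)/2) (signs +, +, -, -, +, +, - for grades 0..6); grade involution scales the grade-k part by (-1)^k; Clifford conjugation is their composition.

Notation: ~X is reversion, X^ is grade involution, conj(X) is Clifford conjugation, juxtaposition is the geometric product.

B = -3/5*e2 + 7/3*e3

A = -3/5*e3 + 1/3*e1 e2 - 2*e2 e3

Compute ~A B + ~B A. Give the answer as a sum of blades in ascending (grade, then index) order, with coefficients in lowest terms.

first term: 7/5 + 1/5*e1 - 14/3*e2 + 6/5*e3 - 9/25*e2 e3 - 7/9*e1 e2 e3
second term: 7/5 + 1/5*e1 - 14/3*e2 + 6/5*e3 + 9/25*e2 e3 + 7/9*e1 e2 e3
Answer: 14/5 + 2/5*e1 - 28/3*e2 + 12/5*e3


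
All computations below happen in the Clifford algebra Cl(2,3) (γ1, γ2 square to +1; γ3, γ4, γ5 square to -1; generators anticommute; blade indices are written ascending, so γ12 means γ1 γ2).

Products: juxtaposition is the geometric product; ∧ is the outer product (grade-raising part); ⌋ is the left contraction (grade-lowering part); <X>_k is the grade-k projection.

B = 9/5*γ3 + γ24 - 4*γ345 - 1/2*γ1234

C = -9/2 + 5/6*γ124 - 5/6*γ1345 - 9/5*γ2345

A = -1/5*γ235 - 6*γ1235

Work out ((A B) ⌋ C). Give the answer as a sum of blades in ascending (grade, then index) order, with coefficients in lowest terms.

step 1: 4/5*γ24 - 9/25*γ25 + 3*γ45 + 24*γ124 - 54/5*γ125 + 1/10*γ145 + 1/5*γ345 + 6*γ1345
step 2: 25 + 5/6*γ1 + 9/25*γ2 + 1/12*γ3 + 5/2*γ13 + 27/5*γ23 + 81/125*γ34 + 36/25*γ35
Answer: 25 + 5/6*γ1 + 9/25*γ2 + 1/12*γ3 + 5/2*γ13 + 27/5*γ23 + 81/125*γ34 + 36/25*γ35


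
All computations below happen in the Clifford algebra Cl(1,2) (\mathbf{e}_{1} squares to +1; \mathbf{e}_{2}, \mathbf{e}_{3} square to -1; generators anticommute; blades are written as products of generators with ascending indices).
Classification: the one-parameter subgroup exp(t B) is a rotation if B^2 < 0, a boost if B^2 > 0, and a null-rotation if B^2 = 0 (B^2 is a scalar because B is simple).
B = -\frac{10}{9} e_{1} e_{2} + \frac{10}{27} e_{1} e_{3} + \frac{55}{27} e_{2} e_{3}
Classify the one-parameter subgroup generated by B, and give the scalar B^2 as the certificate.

B^2 term by term: the squares give (-\frac{10}{9})^2*(e_{1} e_{2})^2 + (\frac{10}{27})^2*(e_{1} e_{3})^2 + (\frac{55}{27})^2*(e_{2} e_{3})^2 = \frac{100}{81}*(+1) + \frac{100}{729}*(+1) + \frac{3025}{729}*(-1) = -\frac{25}{9} (each basis 2-blade squares to minus the product of its generators' squares); cross terms between blades sharing an index anticommute and cancel. So B^2 = -\frac{25}{9}.
Answer: rotation, certificate B^2 = -\frac{25}{9}. B^2 = -\frac{25}{9} is basis-independent, so its sign is the whole story.


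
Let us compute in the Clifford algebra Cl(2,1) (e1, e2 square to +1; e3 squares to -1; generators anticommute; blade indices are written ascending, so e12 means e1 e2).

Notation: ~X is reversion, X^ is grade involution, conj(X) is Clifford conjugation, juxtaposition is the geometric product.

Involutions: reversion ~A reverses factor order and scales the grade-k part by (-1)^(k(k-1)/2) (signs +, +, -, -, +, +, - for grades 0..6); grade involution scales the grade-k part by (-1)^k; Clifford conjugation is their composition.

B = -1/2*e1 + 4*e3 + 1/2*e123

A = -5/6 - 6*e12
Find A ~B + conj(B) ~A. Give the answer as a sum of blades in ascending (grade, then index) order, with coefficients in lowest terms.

first term: 5/12*e1 - 3*e2 - 19/3*e3 - 283/12*e123
second term: -5/12*e1 + 3*e2 + 1/3*e3 - 293/12*e123
Answer: -6*e3 - 48*e123


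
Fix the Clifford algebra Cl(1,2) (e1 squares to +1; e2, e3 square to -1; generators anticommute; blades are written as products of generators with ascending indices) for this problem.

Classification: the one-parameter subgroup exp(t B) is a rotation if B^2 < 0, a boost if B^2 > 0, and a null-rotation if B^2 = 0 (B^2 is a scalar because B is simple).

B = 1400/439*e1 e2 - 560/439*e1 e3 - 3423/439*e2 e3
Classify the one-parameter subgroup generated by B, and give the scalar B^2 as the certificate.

B^2 term by term: the squares give (1400/439)^2*(e1 e2)^2 + (-560/439)^2*(e1 e3)^2 + (-3423/439)^2*(e2 e3)^2 = 1960000/192721*(+1) + 313600/192721*(+1) + 11716929/192721*(-1) = -49 (each basis 2-blade squares to minus the product of its generators' squares); cross terms between blades sharing an index anticommute and cancel. So B^2 = -49.
Answer: rotation, certificate B^2 = -49. The class reads off the invariant scalar -49 directly.


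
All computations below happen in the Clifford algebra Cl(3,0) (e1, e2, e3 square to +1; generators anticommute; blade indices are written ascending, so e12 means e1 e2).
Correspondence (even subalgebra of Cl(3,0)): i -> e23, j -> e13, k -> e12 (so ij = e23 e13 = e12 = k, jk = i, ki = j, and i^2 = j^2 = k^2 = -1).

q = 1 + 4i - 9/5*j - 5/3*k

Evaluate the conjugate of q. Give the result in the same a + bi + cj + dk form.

In blades: q = 1 - 5/3*e12 - 9/5*e13 + 4*e23.
Quaternion conjugation is reversion on the even subalgebra: the scalar is fixed and every grade-2 blade flips sign, giving 1 + 5/3*e12 + 9/5*e13 - 4*e23; translating back:
Answer: 1 - 4i + 9/5*j + 5/3*k


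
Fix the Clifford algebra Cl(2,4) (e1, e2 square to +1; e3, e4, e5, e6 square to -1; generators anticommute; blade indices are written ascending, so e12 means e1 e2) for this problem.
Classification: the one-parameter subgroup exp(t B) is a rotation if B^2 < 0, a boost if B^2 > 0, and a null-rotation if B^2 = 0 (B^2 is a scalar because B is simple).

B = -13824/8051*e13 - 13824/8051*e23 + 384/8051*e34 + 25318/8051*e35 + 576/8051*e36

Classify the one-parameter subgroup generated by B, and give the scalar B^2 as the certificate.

B^2 term by term: the squares give (-13824/8051)^2*(e13)^2 + (-13824/8051)^2*(e23)^2 + (384/8051)^2*(e34)^2 + (25318/8051)^2*(e35)^2 + (576/8051)^2*(e36)^2 = 191102976/64818601*(+1) + 191102976/64818601*(+1) + 147456/64818601*(-1) + 641001124/64818601*(-1) + 331776/64818601*(-1) = -4 (each basis 2-blade squares to minus the product of its generators' squares); cross terms between blades sharing an index anticommute and cancel. So B^2 = -4.
Answer: rotation, certificate B^2 = -4. Key observation: B^2 = -4 is a conjugation invariant, so its sign decides the class regardless of the surface form of B.


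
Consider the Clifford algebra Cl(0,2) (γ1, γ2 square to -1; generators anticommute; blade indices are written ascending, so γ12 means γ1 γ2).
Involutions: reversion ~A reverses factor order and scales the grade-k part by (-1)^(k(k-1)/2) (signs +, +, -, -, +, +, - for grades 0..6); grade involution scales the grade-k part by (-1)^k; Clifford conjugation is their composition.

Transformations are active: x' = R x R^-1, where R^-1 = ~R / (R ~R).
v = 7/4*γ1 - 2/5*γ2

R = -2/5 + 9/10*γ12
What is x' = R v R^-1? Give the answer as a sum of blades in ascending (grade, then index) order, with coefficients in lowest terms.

~R = -2/5 - 9/10*γ12, and R ~R = 97/100, so R^-1 = ~R / (97/100).
R v = -17/50*γ1 + 347/200*γ2
Answer: -2851/1940*γ1 - 100/97*γ2


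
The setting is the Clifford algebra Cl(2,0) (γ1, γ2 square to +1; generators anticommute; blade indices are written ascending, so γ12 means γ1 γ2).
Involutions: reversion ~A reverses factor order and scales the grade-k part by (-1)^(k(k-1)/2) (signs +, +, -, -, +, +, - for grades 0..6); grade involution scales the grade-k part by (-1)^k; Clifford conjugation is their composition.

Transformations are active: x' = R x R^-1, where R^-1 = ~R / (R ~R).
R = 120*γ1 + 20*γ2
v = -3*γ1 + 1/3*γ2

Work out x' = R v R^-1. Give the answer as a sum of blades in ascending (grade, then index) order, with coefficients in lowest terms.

~R = 120*γ1 + 20*γ2, and R ~R = 14800, so R^-1 = ~R / (14800).
R v = -1060/3 + 100*γ12
Answer: -101/37*γ1 - 143/111*γ2


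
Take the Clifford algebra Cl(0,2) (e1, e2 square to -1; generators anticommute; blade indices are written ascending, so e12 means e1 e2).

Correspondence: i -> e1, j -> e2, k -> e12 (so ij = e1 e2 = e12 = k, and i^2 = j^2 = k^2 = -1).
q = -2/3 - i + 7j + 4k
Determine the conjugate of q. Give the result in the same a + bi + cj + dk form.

In blades: q = -2/3 - e1 + 7*e2 + 4*e12.
Conjugation here is Clifford conjugation: the scalar is fixed and the grade-1 and grade-2 blades all flip sign, giving -2/3 + e1 - 7*e2 - 4*e12; translating back:
Answer: -2/3 + i - 7j - 4k


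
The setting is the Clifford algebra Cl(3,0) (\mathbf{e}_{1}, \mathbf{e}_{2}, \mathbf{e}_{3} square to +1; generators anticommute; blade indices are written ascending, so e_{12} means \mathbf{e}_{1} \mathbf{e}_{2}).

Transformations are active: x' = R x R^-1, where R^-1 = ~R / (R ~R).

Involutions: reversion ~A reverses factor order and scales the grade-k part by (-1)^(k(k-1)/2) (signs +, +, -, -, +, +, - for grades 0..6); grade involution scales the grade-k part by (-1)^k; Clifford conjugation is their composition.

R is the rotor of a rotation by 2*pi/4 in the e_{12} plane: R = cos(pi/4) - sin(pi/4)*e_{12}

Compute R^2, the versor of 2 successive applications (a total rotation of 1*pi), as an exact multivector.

Rotor phase runs at HALF the rotation angle; powers of one rotor simply add phase, so after 2 steps in e_{12} the phase is 2*pi/4 = \frac{\pi}{2} and R^2 = cos(\frac{\pi}{2}) - sin(\frac{\pi}{2})*e_{12}.
cos(\frac{\pi}{2}) = 0 and sin(\frac{\pi}{2}) = 1, so R^2 = -e_{12}. The net rotation is 1*pi; the rotor keeps the half-angle phase exactly.
Answer: -e_{12}


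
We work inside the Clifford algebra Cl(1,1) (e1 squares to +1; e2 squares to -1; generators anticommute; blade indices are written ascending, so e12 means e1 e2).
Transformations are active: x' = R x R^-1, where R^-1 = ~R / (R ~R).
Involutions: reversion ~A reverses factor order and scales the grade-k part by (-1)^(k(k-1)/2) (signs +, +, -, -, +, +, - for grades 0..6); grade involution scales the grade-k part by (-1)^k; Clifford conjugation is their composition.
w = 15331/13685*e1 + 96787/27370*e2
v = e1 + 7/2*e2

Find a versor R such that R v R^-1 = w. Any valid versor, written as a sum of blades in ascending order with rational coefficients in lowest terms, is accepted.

Sketch: the shared square -45/4 makes R = v + w = 29016/13685*e1 + 96291/13685*e2 the natural versor; its sandwich fixes that direction, negates (v - w)/2, and sends v to w.
Answer: 29016/13685*e1 + 96291/13685*e2


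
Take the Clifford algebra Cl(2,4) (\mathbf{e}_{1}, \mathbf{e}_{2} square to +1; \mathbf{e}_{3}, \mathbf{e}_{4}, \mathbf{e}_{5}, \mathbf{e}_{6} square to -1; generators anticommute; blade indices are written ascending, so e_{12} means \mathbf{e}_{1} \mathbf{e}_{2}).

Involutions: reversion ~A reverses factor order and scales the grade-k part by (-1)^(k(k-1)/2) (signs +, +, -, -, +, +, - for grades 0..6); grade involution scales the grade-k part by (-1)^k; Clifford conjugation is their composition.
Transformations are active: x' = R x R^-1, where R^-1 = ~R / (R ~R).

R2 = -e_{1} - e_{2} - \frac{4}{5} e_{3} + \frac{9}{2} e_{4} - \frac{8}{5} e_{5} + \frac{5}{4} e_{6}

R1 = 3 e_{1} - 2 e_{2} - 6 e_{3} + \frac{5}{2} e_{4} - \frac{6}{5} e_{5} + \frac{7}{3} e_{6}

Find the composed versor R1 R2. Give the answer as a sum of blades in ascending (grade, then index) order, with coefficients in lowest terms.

Distribute over the terms of R1 (each basis-blade product reordered to ascending indices, repeated generators contracted through their squares):
(3 e_{1}) R2 = -3 - 3 e_{12} - \frac{12}{5} e_{13} + \frac{27}{2} e_{14} - \frac{24}{5} e_{15} + \frac{15}{4} e_{16}
(-2 e_{2}) R2 = 2 - 2 e_{12} + \frac{8}{5} e_{23} - 9 e_{24} + \frac{16}{5} e_{25} - \frac{5}{2} e_{26}
(-6 e_{3}) R2 = -\frac{24}{5} - 6 e_{13} - 6 e_{23} - 27 e_{34} + \frac{48}{5} e_{35} - \frac{15}{2} e_{36}
(\frac{5}{2} e_{4}) R2 = -\frac{45}{4} + \frac{5}{2} e_{14} + \frac{5}{2} e_{24} + 2 e_{34} - 4 e_{45} + \frac{25}{8} e_{46}
(-\frac{6}{5} e_{5}) R2 = -\frac{48}{25} - \frac{6}{5} e_{15} - \frac{6}{5} e_{25} - \frac{24}{25} e_{35} + \frac{27}{5} e_{45} - \frac{3}{2} e_{56}
(\frac{7}{3} e_{6}) R2 = -\frac{35}{12} + \frac{7}{3} e_{16} + \frac{7}{3} e_{26} + \frac{28}{15} e_{36} - \frac{21}{2} e_{46} + \frac{56}{15} e_{56}
Summing the partial products and collecting blades:
Answer: -\frac{3283}{150} - 5 e_{12} - \frac{42}{5} e_{13} + 16 e_{14} - 6 e_{15} + \frac{73}{12} e_{16} - \frac{22}{5} e_{23} - \frac{13}{2} e_{24} + 2 e_{25} - \frac{1}{6} e_{26} - 25 e_{34} + \frac{216}{25} e_{35} - \frac{169}{30} e_{36} + \frac{7}{5} e_{45} - \frac{59}{8} e_{46} + \frac{67}{30} e_{56}


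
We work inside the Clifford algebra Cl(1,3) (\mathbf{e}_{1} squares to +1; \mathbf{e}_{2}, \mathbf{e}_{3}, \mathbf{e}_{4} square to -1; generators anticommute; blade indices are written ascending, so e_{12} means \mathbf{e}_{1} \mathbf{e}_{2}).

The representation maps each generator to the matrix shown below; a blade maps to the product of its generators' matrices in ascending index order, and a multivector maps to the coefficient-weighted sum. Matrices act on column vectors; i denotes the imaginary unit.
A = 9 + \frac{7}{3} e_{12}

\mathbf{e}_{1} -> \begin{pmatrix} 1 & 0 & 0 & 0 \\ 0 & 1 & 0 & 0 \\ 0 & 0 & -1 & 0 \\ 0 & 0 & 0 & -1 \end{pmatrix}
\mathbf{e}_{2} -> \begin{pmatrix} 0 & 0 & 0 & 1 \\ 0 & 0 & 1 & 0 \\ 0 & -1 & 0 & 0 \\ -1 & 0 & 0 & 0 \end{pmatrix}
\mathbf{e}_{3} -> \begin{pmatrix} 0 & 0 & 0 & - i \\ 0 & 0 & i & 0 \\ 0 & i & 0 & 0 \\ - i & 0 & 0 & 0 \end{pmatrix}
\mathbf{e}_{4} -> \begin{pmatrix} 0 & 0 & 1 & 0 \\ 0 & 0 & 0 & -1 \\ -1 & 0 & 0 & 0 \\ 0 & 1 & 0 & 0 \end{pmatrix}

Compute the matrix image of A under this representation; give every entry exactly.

Bivector images (products of the table entries): rho(e_{12}) = rho(\mathbf{e}_{1})rho(\mathbf{e}_{2}) = \begin{pmatrix} 0 & 0 & 0 & 1 \\ 0 & 0 & 1 & 0 \\ 0 & 1 & 0 & 0 \\ 1 & 0 & 0 & 0 \end{pmatrix}.
M = (9)*1 + (\frac{7}{3})*rho(e_{12}), summed entrywise (1 is the identity matrix):
Answer: \begin{pmatrix} 9 & 0 & 0 & \frac{7}{3} \\ 0 & 9 & \frac{7}{3} & 0 \\ 0 & \frac{7}{3} & 9 & 0 \\ \frac{7}{3} & 0 & 0 & 9 \end{pmatrix}


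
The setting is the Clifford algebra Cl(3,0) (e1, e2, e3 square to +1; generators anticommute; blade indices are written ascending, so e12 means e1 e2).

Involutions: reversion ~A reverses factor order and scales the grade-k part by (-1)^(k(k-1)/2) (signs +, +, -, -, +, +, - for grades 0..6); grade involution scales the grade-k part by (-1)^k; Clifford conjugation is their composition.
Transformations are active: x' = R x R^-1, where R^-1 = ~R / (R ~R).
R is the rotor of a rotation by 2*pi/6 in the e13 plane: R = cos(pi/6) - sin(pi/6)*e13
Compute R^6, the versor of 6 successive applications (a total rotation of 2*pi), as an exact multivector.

Half-angle bookkeeping: 6 applications in e13 add up to rotor phase 6*pi/6 = pi, so R^6 = cos(pi) - sin(pi)*e13.
cos(pi) = -1 and sin(pi) = 0, so R^6 = -1. The total rotation 2*pi is 1 full turn, so every vector returns to itself, yet the rotor is -1, on the OTHER sheet of the double cover (an odd number of 2*pi turns).
Answer: -1


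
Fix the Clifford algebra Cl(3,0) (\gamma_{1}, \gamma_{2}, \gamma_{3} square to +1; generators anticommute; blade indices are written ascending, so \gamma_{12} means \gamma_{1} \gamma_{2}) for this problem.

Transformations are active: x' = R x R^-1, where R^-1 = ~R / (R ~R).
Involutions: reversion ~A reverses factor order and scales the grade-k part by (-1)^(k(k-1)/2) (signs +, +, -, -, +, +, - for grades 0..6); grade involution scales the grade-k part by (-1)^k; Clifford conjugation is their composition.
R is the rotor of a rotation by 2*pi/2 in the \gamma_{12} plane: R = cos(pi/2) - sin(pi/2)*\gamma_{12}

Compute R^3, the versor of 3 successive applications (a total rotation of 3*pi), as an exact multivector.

Half-angle bookkeeping: 3 applications in \gamma_{12} add up to rotor phase 3*pi/2 = \frac{3 \pi}{2}, so R^3 = cos(\frac{3 \pi}{2}) - sin(\frac{3 \pi}{2})*\gamma_{12}.
cos(\frac{3 \pi}{2}) = 0 and sin(\frac{3 \pi}{2}) = -1, so R^3 = \gamma_{12}. The net rotation is 1*pi (after discarding 1 full turn, each of which contributes a factor -1 to the rotor); the rotor keeps the half-angle phase exactly.
Answer: \gamma_{12}


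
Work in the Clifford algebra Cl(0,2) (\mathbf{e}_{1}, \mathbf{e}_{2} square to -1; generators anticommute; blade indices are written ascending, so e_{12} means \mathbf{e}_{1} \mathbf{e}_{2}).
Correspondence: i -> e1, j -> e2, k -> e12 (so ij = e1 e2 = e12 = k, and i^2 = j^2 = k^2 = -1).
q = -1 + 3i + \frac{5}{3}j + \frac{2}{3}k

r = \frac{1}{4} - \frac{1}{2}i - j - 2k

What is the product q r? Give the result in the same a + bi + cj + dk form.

In blades: q = -1 + 3 e_{1} + \frac{5}{3} e_{2} + \frac{2}{3} e_{12}, r = \frac{1}{4} - \frac{1}{2} e_{1} - e_{2} - 2 e_{12}.
Distribute q over r term by term (generator squares from the signature, products reordered to ascending indices): (-1)*r = -\frac{1}{4} + \frac{1}{2} e_{1} + e_{2} + 2 e_{12}; (3 e_{1})*r = \frac{3}{2} + \frac{3}{4} e_{1} + 6 e_{2} - 3 e_{12}; (\frac{5}{3} e_{2})*r = \frac{5}{3} - \frac{10}{3} e_{1} + \frac{5}{12} e_{2} + \frac{5}{6} e_{12}; (\frac{2}{3} e_{12})*r = \frac{4}{3} + \frac{2}{3} e_{1} - \frac{1}{3} e_{2} + \frac{1}{6} e_{12}.
Sum: \frac{17}{4} - \frac{17}{12} e_{1} + \frac{85}{12} e_{2}; translating back through the correspondence:
Answer: \frac{17}{4} - \frac{17}{12}i + \frac{85}{12}j


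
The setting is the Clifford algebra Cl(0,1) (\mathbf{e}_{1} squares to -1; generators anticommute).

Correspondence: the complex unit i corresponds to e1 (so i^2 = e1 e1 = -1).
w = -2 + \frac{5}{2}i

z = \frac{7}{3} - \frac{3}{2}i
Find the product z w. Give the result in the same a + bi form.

In blades: z = \frac{7}{3} - \frac{3}{2} e_{1}, w = -2 + \frac{5}{2} e_{1}.
Distribute z over w term by term (generator squares from the signature, products reordered to ascending indices): (\frac{7}{3})*w = -\frac{14}{3} + \frac{35}{6} e_{1}; (-\frac{3}{2} e_{1})*w = \frac{15}{4} + 3 e_{1}.
Sum: -\frac{11}{12} + \frac{53}{6} e_{1}; translating back through the correspondence:
Answer: -\frac{11}{12} + \frac{53}{6}i


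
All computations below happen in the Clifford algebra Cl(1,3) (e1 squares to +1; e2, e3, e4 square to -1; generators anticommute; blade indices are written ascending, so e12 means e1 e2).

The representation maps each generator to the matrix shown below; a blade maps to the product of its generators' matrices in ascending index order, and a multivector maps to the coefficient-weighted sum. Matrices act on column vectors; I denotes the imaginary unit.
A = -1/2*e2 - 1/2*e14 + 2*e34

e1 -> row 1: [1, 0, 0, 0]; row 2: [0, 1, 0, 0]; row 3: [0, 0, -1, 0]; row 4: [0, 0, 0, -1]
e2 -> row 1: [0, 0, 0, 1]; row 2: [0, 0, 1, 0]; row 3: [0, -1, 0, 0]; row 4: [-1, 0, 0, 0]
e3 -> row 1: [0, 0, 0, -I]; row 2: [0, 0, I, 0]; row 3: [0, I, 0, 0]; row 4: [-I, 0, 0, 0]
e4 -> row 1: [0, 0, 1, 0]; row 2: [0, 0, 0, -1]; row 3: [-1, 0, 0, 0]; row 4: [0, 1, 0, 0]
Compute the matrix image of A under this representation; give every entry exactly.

Bivector images (products of the table entries): rho(e14) = rho(e1)rho(e4) = row 1: [0, 0, 1, 0]; row 2: [0, 0, 0, -1]; row 3: [1, 0, 0, 0]; row 4: [0, -1, 0, 0]; rho(e34) = rho(e3)rho(e4) = row 1: [0, -I, 0, 0]; row 2: [-I, 0, 0, 0]; row 3: [0, 0, 0, -I]; row 4: [0, 0, -I, 0].
M = (-1/2)*rho(e2) + (-1/2)*rho(e14) + (2)*rho(e34), summed entrywise:
Answer: row 1: [0, -2*I, -1/2, -1/2]; row 2: [-2*I, 0, -1/2, 1/2]; row 3: [-1/2, 1/2, 0, -2*I]; row 4: [1/2, 1/2, -2*I, 0]


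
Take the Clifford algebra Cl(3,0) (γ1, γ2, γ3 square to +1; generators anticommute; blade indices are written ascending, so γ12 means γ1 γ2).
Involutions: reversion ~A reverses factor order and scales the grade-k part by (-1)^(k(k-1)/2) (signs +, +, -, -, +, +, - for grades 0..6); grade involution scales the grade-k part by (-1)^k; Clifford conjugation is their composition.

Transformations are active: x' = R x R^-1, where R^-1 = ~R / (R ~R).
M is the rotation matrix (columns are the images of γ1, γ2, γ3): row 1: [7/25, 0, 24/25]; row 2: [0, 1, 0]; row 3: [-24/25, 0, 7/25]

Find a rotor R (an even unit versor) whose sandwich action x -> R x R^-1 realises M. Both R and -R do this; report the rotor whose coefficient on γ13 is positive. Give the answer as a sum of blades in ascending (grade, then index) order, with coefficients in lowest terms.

Method: write R = a + b12*γ12 + b13*γ13 + b23*γ23 with a^2 + b12^2 + b13^2 + b23^2 = 1 (so R^-1 = ~R). Expanding the columns R e_j ~R gives tr M = 4a^2 - 1 and, from the antisymmetric part, M21 - M12 = -4a*b12, M13 - M31 = 4a*b13, M32 - M23 = -4a*b23.
Here tr M = 39/25, so a^2 = (1 + tr M)/4 = 16/25 and a = ±4/5. Taking a = 4/5: M21 - M12 = 0, M13 - M31 = 48/25, M32 - M23 = 0, giving b12 = 0, b13 = 3/5, b23 = 0, i.e. R = 4/5 + 3/5*γ13.
Its γ13 coefficient is already positive.
Answer: 4/5 + 3/5*γ13. Uniqueness: Spin(3) -> SO(3) maps R and -R to the same rotation of trace 39/25; fixing the sign of the γ13 coefficient removes the ambiguity.


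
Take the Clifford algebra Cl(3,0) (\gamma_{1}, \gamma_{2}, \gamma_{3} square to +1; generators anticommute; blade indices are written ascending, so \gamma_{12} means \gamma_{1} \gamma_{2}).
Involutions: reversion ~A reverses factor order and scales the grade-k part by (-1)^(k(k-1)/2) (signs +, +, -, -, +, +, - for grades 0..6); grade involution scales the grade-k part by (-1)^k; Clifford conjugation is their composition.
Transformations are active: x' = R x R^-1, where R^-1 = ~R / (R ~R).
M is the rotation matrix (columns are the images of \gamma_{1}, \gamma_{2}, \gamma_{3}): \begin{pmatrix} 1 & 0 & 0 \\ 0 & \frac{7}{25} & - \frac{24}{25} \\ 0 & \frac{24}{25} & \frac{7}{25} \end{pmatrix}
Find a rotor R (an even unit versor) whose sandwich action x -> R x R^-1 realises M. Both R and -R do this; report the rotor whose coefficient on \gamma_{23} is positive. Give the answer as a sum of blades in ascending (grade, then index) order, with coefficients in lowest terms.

Method: write R = a + b12*\gamma_{12} + b13*\gamma_{13} + b23*\gamma_{23} with a^2 + b12^2 + b13^2 + b23^2 = 1 (so R^-1 = ~R). Expanding the columns R e_j ~R gives tr M = 4a^2 - 1 and, from the antisymmetric part, M21 - M12 = -4a*b12, M13 - M31 = 4a*b13, M32 - M23 = -4a*b23.
Here tr M = \frac{39}{25}, so a^2 = (1 + tr M)/4 = \frac{16}{25} and a = ±\frac{4}{5}. Taking a = \frac{4}{5}: M21 - M12 = 0, M13 - M31 = 0, M32 - M23 = \frac{48}{25}, giving b12 = 0, b13 = 0, b23 = -\frac{3}{5}, i.e. R = \frac{4}{5} - \frac{3}{5} \gamma_{23}.
Its \gamma_{23} coefficient is negative, so report the other preimage -R.
Answer: -\frac{4}{5} + \frac{3}{5} \gamma_{23}. Uniqueness: Spin(3) -> SO(3) maps R and -R to the same rotation of trace \frac{39}{25}; fixing the sign of the \gamma_{23} coefficient removes the ambiguity.


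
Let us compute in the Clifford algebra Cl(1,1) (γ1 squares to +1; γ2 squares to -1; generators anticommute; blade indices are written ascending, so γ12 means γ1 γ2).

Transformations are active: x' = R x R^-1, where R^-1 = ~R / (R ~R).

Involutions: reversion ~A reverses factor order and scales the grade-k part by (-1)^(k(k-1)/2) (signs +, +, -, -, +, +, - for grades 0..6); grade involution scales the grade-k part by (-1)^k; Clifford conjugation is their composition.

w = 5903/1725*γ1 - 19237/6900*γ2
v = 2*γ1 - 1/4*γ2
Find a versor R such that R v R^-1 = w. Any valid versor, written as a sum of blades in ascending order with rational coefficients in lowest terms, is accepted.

Sketch: the shared square 63/16 makes R = v + w = 9353/1725*γ1 - 10481/3450*γ2 the natural versor; its sandwich fixes that direction, negates (v - w)/2, and sends v to w.
Answer: 9353/1725*γ1 - 10481/3450*γ2


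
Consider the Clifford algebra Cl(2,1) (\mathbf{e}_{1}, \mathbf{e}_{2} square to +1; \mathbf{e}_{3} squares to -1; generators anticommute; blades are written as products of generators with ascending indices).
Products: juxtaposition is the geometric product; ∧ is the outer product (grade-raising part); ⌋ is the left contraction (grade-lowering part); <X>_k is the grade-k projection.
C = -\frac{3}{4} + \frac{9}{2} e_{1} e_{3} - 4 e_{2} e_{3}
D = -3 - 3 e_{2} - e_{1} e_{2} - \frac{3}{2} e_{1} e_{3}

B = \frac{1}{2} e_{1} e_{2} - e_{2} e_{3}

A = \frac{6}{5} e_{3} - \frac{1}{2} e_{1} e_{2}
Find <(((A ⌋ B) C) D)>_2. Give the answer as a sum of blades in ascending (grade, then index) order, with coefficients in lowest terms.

step 1: \frac{1}{4} - \frac{6}{5} e_{2}
step 2: -\frac{3}{16} + \frac{9}{10} e_{2} + \frac{24}{5} e_{3} + \frac{9}{8} e_{1} e_{3} - e_{2} e_{3} + \frac{27}{5} e_{1} e_{2} e_{3}
step 3: -\frac{153}{40} - \frac{63}{10} e_{1} + \frac{477}{80} e_{2} - 12 e_{3} - \frac{21}{16} e_{1} e_{2} + \frac{1937}{160} e_{1} e_{3} + \frac{651}{40} e_{2} e_{3} - \frac{651}{40} e_{1} e_{2} e_{3}
step 4: -\frac{21}{16} e_{1} e_{2} + \frac{1937}{160} e_{1} e_{3} + \frac{651}{40} e_{2} e_{3}
Answer: -\frac{21}{16} e_{1} e_{2} + \frac{1937}{160} e_{1} e_{3} + \frac{651}{40} e_{2} e_{3}


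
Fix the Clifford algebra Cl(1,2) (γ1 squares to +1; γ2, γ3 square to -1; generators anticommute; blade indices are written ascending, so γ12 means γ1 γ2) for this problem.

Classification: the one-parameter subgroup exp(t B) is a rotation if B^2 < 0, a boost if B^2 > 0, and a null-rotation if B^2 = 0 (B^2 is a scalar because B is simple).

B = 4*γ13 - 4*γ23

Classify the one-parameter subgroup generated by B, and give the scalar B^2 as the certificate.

B^2 term by term: the squares give (4)^2*(γ13)^2 + (-4)^2*(γ23)^2 = 16*(+1) + 16*(-1) = 0 (each basis 2-blade squares to minus the product of its generators' squares); cross terms between blades sharing an index anticommute and cancel. So B^2 = 0.
Answer: null-rotation, certificate B^2 = 0. Check the certificate: B^2 = 0, and that sign is decisive whatever form B takes.


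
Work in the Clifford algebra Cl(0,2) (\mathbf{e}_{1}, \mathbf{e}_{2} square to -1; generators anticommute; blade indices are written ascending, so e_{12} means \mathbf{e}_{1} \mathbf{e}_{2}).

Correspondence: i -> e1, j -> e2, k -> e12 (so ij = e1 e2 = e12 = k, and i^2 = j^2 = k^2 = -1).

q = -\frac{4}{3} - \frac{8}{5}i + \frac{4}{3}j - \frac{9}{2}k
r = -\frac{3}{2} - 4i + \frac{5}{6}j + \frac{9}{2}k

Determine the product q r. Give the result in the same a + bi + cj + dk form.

In blades: q = -\frac{4}{3} - \frac{8}{5} e_{1} + \frac{4}{3} e_{2} - \frac{9}{2} e_{12}, r = -\frac{3}{2} - 4 e_{1} + \frac{5}{6} e_{2} + \frac{9}{2} e_{12}.
Distribute q over r term by term (generator squares from the signature, products reordered to ascending indices): (-\frac{4}{3})*r = 2 + \frac{16}{3} e_{1} - \frac{10}{9} e_{2} - 6 e_{12}; (-\frac{8}{5} e_{1})*r = -\frac{32}{5} + \frac{12}{5} e_{1} + \frac{36}{5} e_{2} - \frac{4}{3} e_{12}; (\frac{4}{3} e_{2})*r = -\frac{10}{9} + 6 e_{1} - 2 e_{2} + \frac{16}{3} e_{12}; (-\frac{9}{2} e_{12})*r = \frac{81}{4} + \frac{15}{4} e_{1} + 18 e_{2} + \frac{27}{4} e_{12}.
Sum: \frac{2653}{180} + \frac{1049}{60} e_{1} + \frac{994}{45} e_{2} + \frac{19}{4} e_{12}; translating back through the correspondence:
Answer: \frac{2653}{180} + \frac{1049}{60}i + \frac{994}{45}j + \frac{19}{4}k


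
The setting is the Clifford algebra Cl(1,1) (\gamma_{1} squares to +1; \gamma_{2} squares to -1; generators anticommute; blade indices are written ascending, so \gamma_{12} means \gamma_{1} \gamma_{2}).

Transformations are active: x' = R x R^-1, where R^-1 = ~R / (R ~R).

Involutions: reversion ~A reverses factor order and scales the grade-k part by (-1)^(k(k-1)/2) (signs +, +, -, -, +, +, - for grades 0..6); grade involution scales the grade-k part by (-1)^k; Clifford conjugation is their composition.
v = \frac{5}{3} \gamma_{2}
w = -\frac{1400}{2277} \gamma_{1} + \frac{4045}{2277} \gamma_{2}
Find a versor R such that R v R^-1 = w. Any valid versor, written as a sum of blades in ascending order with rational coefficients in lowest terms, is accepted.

Equal squares first: v^2 = w^2 = -\frac{25}{9}. Then v + w = -\frac{1400}{2277} \gamma_{1} + \frac{7840}{2277} \gamma_{2} is a versor taking v to w, provided it is invertible.
Answer: -\frac{1400}{2277} \gamma_{1} + \frac{7840}{2277} \gamma_{2}


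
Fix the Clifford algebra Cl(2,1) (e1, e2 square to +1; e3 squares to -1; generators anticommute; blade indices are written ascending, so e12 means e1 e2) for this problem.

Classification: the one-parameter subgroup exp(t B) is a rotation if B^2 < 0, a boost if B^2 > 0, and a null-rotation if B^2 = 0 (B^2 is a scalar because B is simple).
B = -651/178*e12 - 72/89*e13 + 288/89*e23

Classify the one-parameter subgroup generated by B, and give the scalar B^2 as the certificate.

B^2 term by term: the squares give (-651/178)^2*(e12)^2 + (-72/89)^2*(e13)^2 + (288/89)^2*(e23)^2 = 423801/31684*(-1) + 5184/7921*(+1) + 82944/7921*(+1) = -9/4 (each basis 2-blade squares to minus the product of its generators' squares); cross terms between blades sharing an index anticommute and cancel. So B^2 = -9/4.
Answer: rotation, certificate B^2 = -9/4. Why this suffices: the scalar -9/4 survives any versor conjugation, so its sign alone determines the class however B is presented.


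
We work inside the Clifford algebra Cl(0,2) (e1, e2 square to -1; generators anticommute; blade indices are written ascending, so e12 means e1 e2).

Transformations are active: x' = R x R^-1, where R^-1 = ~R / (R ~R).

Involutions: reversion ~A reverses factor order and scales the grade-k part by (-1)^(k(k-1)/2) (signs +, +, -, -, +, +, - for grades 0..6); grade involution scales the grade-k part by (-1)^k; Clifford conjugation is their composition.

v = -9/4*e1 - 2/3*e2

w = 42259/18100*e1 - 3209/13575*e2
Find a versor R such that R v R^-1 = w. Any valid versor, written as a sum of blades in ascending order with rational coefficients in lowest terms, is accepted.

Why this works: both vectors square to -793/144, so q(v) = q(w) and R = v + w = 767/9050*e1 - 12259/13575*e2 carries v to w — its own direction survives, the complement (v - w)/2 flips.
Answer: 767/9050*e1 - 12259/13575*e2


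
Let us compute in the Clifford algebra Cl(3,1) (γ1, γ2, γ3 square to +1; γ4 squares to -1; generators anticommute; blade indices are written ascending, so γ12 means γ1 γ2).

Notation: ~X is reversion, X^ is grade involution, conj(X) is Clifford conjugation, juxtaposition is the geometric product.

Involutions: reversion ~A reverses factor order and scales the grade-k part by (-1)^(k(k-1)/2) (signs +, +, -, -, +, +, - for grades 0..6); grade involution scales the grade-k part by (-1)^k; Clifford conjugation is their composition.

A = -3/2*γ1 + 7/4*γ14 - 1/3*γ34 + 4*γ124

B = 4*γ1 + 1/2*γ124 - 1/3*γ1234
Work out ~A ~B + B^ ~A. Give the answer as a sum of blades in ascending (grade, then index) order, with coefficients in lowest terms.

first term: -4 - 7/8*γ2 - 4/3*γ3 + 7*γ4 - 1/9*γ12 + 7/12*γ23 - 61/4*γ24 + 1/6*γ123 + 4/3*γ134 + 1/2*γ234
second term: 8 - 7/8*γ2 + 4/3*γ3 + 7*γ4 - 1/9*γ12 + 7/12*γ23 + 67/4*γ24 - 1/6*γ123 - 4/3*γ134 - 1/2*γ234
Answer: 4 - 7/4*γ2 + 14*γ4 - 2/9*γ12 + 7/6*γ23 + 3/2*γ24


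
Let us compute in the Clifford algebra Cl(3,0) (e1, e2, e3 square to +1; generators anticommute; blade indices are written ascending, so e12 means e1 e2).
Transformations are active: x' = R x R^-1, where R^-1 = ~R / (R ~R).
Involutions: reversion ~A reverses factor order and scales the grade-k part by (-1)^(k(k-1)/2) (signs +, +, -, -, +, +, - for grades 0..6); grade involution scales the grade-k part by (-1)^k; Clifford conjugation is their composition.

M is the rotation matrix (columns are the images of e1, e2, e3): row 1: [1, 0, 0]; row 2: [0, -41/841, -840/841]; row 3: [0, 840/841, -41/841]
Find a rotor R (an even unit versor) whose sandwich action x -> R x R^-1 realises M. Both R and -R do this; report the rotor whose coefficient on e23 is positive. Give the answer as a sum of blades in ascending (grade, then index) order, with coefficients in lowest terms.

Method: write R = a + b12*e12 + b13*e13 + b23*e23 with a^2 + b12^2 + b13^2 + b23^2 = 1 (so R^-1 = ~R). Expanding the columns R e_j ~R gives tr M = 4a^2 - 1 and, from the antisymmetric part, M21 - M12 = -4a*b12, M13 - M31 = 4a*b13, M32 - M23 = -4a*b23.
Here tr M = 759/841, so a^2 = (1 + tr M)/4 = 400/841 and a = ±20/29. Taking a = 20/29: M21 - M12 = 0, M13 - M31 = 0, M32 - M23 = 1680/841, giving b12 = 0, b13 = 0, b23 = -21/29, i.e. R = 20/29 - 21/29*e23.
Its e23 coefficient is negative, so report the other preimage -R.
Answer: -20/29 + 21/29*e23. Key observation: the double cover Spin(3) -> SO(3) sends R and -R to the same matrix (trace 759/841 here), so the stated sign of the e23 coefficient is what selects one sheet.


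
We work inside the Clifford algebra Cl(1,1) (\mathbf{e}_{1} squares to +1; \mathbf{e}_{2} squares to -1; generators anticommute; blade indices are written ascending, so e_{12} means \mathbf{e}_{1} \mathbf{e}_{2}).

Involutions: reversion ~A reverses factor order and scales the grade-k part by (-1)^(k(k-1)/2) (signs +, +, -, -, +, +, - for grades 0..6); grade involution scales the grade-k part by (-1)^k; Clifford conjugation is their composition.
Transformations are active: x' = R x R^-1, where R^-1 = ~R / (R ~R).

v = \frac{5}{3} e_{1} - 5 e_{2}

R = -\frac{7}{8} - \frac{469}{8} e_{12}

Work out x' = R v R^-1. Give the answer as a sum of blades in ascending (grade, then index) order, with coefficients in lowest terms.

~R = -\frac{7}{8} + \frac{469}{8} e_{12}, and R ~R = -\frac{27489}{8}, so R^-1 = ~R / (-\frac{27489}{8}).
R v = -\frac{3535}{12} e_{1} + \frac{1225}{12} e_{2}
Answer: -\frac{6115}{3366} e_{1} + \frac{17005}{3366} e_{2}


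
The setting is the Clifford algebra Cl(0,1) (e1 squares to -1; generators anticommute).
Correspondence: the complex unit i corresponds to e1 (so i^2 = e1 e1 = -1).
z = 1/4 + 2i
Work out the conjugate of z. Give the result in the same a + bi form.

In blades: z = 1/4 + 2*e1.
Conjugation here is Clifford conjugation: the scalar is fixed and the grade-1 and grade-2 blades all flip sign, giving 1/4 - 2*e1; translating back:
Answer: 1/4 - 2i


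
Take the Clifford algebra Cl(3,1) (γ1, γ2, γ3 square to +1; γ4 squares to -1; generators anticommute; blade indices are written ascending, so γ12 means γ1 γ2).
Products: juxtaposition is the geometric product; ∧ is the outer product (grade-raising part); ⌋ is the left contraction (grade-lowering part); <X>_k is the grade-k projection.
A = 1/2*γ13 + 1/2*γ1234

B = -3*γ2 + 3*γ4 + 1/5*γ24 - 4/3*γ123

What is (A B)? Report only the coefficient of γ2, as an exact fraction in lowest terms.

step 1: -2/3*γ2 - 2/3*γ4 - 1/10*γ13 - 1/10*γ1234
Answer: -2/3


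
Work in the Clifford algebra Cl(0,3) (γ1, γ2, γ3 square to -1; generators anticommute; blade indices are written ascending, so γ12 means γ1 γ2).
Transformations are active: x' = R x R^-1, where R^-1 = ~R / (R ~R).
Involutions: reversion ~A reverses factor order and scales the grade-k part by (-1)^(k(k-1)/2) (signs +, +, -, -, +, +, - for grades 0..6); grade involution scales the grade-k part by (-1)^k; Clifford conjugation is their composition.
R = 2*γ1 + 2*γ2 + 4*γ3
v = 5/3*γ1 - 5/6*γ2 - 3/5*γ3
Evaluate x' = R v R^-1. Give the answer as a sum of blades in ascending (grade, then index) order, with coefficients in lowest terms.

~R = 2*γ1 + 2*γ2 + 4*γ3, and R ~R = -24, so R^-1 = ~R / (-24).
R v = 11/15 - 5*γ12 - 118/15*γ13 + 32/15*γ23
Answer: -161/90*γ1 + 32/45*γ2 + 16/45*γ3


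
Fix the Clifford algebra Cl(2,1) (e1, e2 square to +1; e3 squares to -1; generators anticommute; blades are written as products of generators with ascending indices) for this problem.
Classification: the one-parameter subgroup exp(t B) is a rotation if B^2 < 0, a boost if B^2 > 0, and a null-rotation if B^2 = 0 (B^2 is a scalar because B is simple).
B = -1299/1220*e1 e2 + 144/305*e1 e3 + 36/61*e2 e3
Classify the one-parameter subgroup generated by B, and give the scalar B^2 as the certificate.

B^2 term by term: the squares give (-1299/1220)^2*(e1 e2)^2 + (144/305)^2*(e1 e3)^2 + (36/61)^2*(e2 e3)^2 = 1687401/1488400*(-1) + 20736/93025*(+1) + 1296/3721*(+1) = -9/16 (each basis 2-blade squares to minus the product of its generators' squares); cross terms between blades sharing an index anticommute and cancel. So B^2 = -9/16.
Answer: rotation, certificate B^2 = -9/16. Note: conjugating B changes its blade decomposition but never the scalar B^2 = -9/16, whose sign settles the classification.


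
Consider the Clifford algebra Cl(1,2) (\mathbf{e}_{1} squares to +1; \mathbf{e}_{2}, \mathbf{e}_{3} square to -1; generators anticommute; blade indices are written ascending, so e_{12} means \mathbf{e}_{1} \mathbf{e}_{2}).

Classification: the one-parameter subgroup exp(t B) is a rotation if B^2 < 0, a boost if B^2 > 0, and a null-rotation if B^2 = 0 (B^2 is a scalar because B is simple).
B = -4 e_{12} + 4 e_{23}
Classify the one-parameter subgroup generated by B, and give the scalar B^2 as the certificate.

B^2 term by term: the squares give (-4)^2*(e_{12})^2 + (4)^2*(e_{23})^2 = 16*(+1) + 16*(-1) = 0 (each basis 2-blade squares to minus the product of its generators' squares); cross terms between blades sharing an index anticommute and cancel. So B^2 = 0.
Answer: null-rotation, certificate B^2 = 0. Check the certificate: B^2 = 0, and that sign is decisive whatever form B takes.


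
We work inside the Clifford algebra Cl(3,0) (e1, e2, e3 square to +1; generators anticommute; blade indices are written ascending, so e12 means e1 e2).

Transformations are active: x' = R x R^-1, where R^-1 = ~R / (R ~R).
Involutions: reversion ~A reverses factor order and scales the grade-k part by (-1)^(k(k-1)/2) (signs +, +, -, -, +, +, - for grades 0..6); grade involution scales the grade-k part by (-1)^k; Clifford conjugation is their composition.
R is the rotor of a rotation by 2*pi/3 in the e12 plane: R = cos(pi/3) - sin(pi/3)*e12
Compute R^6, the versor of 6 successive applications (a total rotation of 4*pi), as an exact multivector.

Rotor phase runs at HALF the rotation angle; powers of one rotor simply add phase, so after 6 steps in e12 the phase is 6*pi/3 = 2*pi and R^6 = cos(2*pi) - sin(2*pi)*e12.
cos(2*pi) = 1 and sin(2*pi) = 0, so R^6 = 1. The total rotation 4*pi is 2 full turns, so every vector returns to itself, yet the rotor is +1, back on the identity sheet (an even number of 2*pi turns).
Answer: 1
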